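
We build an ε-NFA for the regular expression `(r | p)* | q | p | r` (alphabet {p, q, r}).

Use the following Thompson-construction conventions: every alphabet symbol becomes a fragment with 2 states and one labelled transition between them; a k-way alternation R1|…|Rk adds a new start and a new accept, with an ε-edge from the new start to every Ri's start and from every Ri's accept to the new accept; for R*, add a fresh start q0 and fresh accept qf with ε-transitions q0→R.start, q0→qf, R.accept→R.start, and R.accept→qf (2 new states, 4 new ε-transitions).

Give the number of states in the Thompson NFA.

16

Per subexpression:
Each of the 5 symbol leaves contributes a 2-state fragment.
  r | p → 6 states
  (r | p)* → 8 states
  (r | p)* | q | p | r → 16 states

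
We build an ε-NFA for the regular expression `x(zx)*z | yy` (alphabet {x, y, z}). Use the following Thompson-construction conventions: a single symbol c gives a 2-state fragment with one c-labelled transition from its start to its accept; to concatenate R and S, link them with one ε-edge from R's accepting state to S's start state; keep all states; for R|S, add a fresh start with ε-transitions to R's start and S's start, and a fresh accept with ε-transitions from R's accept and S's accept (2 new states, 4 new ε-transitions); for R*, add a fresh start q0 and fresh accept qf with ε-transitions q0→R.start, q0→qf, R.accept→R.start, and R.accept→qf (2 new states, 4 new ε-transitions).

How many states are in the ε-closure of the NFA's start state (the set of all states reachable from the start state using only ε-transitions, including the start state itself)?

3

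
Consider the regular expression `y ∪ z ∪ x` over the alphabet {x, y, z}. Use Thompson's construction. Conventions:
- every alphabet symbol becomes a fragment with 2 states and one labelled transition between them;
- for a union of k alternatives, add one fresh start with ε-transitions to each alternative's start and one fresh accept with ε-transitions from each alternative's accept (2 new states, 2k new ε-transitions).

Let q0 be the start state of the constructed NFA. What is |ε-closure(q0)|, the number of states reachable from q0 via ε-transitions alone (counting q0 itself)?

Let C(F) = |ε-closure(F.start)| within fragment F, and note whether F accepts ε. Symbol fragments have C = 1 and do not accept ε. Then:
  y ∪ z ∪ x — C = 1 + 1 + 1 + 1 = 4 (the new accept is not ε-reachable since no branch accepts ε)

4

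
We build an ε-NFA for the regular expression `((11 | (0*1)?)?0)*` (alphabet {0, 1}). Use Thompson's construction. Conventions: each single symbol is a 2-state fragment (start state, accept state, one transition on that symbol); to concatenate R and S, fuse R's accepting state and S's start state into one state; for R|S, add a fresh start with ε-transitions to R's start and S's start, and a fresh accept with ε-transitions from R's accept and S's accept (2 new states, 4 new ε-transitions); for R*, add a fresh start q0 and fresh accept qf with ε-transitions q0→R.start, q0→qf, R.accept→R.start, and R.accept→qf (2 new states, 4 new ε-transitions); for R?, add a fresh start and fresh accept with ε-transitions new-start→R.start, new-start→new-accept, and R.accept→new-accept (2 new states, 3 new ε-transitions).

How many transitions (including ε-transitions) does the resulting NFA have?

23

Recursing over subexpressions:
Each of the 5 symbol leaves contributes 1 transition (1 symbol, 0 ε).
  11 — 2 transitions (2 symbol, 0 ε)
  0* — 5 transitions (1 symbol, 4 ε)
  0*1 — 6 transitions (2 symbol, 4 ε)
  (0*1)? — 9 transitions (2 symbol, 7 ε)
  11 | (0*1)? — 15 transitions (4 symbol, 11 ε)
  (11 | (0*1)?)? — 18 transitions (4 symbol, 14 ε)
  (11 | (0*1)?)?0 — 19 transitions (5 symbol, 14 ε)
  ((11 | (0*1)?)?0)* — 23 transitions (5 symbol, 18 ε)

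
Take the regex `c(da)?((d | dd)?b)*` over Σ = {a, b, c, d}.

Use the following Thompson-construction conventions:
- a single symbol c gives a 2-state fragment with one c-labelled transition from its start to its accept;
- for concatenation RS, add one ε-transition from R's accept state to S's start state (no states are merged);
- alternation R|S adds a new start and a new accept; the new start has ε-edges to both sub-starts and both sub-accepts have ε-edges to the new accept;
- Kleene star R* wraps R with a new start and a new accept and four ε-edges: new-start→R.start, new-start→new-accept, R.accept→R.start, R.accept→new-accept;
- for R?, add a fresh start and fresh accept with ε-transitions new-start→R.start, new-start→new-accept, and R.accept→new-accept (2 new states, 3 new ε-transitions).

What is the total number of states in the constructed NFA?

22

Bottom-up over the parse tree:
Each of the 7 symbol leaves contributes a 2-state fragment.
  da : 4 states
  (da)? : 6 states
  dd : 4 states
  d | dd : 8 states
  (d | dd)? : 10 states
  (d | dd)?b : 12 states
  ((d | dd)?b)* : 14 states
  c(da)?((d | dd)?b)* : 22 states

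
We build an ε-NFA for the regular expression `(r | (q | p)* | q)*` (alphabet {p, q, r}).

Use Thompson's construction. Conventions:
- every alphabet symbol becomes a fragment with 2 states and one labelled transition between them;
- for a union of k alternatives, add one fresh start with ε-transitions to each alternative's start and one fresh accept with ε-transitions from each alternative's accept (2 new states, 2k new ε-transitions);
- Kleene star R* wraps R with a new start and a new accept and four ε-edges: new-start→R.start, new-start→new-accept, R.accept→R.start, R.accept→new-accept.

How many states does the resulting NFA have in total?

16

Recursing over subexpressions:
Each of the 4 symbol leaves contributes a 2-state fragment.
  q | p → 6 states
  (q | p)* → 8 states
  r | (q | p)* | q → 14 states
  (r | (q | p)* | q)* → 16 states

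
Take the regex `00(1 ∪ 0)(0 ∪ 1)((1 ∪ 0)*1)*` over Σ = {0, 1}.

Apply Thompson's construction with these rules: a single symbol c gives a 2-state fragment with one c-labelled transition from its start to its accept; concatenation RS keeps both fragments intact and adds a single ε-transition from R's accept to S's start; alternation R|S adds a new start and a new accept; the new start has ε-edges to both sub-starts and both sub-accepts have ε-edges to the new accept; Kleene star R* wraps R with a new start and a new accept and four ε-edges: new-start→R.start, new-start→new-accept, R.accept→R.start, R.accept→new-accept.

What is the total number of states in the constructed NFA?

28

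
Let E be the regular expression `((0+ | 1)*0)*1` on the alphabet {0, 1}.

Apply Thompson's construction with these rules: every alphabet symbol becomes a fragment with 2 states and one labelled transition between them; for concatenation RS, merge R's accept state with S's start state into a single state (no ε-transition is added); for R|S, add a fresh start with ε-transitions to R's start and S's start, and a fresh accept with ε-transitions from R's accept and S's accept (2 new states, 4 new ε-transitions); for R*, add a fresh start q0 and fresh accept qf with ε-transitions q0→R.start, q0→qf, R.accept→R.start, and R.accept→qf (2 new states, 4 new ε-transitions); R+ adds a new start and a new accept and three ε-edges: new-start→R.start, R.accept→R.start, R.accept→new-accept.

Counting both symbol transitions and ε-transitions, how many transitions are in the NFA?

19

Bottom-up over the parse tree:
Each of the 4 symbol leaves contributes 1 transition (1 symbol, 0 ε).
  0+ → 4 transitions (1 symbol, 3 ε)
  0+ | 1 → 9 transitions (2 symbol, 7 ε)
  (0+ | 1)* → 13 transitions (2 symbol, 11 ε)
  (0+ | 1)*0 → 14 transitions (3 symbol, 11 ε)
  ((0+ | 1)*0)* → 18 transitions (3 symbol, 15 ε)
  ((0+ | 1)*0)*1 → 19 transitions (4 symbol, 15 ε)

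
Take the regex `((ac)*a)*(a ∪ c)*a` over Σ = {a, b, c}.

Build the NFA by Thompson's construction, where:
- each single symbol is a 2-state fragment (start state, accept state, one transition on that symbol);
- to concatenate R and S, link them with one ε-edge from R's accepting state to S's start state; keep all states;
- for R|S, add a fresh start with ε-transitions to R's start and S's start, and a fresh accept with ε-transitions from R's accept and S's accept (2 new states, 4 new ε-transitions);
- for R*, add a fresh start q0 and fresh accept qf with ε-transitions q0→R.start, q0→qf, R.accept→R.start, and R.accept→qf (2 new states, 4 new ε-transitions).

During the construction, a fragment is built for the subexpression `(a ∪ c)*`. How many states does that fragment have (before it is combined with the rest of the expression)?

8

Fragment for `(a ∪ c)*`:
Each of the 2 symbol leaves contributes a 2-state fragment.
  a ∪ c → 6 states
  (a ∪ c)* → 8 states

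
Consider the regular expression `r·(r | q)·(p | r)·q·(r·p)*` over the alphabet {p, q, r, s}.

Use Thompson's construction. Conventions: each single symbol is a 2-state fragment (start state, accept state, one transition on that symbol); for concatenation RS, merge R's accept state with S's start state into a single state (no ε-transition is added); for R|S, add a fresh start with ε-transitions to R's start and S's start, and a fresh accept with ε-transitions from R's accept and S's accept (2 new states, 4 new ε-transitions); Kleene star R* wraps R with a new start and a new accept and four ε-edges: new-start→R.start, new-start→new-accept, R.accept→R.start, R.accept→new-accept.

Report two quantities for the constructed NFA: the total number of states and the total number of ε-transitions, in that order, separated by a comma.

Building bottom-up:
Each of the 8 symbol leaves contributes 2 states and 0 ε-transitions.
  r | q = 6 states, 4 ε-transitions
  p | r = 6 states, 4 ε-transitions
  r·p = 3 states, 0 ε-transitions
  (r·p)* = 5 states, 4 ε-transitions
  r·(r | q)·(p | r)·q·(r·p)* = 17 states, 12 ε-transitions

17, 12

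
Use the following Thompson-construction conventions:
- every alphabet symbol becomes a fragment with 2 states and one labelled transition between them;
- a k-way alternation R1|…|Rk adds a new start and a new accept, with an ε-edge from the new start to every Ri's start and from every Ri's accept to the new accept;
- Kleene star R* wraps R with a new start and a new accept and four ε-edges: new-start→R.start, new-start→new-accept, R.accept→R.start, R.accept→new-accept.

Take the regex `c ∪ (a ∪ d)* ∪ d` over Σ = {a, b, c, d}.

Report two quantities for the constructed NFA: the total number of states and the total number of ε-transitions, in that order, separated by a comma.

14, 14

Per subexpression:
Each of the 4 symbol leaves contributes 2 states and 0 ε-transitions.
  a ∪ d — 6 states, 4 ε-transitions
  (a ∪ d)* — 8 states, 8 ε-transitions
  c ∪ (a ∪ d)* ∪ d — 14 states, 14 ε-transitions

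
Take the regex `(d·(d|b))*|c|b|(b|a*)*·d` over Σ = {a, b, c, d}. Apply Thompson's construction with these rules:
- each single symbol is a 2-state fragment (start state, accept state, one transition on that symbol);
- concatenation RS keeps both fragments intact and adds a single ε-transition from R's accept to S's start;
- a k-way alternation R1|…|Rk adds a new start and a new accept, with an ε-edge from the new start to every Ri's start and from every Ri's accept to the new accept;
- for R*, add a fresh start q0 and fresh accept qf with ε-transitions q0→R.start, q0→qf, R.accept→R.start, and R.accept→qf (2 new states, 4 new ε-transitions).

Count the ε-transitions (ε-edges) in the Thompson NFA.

Per subexpression:
Each of the 8 symbol leaves contributes 0 ε-transitions.
  d|b — 4 ε-transitions
  d·(d|b) — 5 ε-transitions
  (d·(d|b))* — 9 ε-transitions
  a* — 4 ε-transitions
  b|a* — 8 ε-transitions
  (b|a*)* — 12 ε-transitions
  (b|a*)*·d — 13 ε-transitions
  (d·(d|b))*|c|b|(b|a*)*·d — 30 ε-transitions

30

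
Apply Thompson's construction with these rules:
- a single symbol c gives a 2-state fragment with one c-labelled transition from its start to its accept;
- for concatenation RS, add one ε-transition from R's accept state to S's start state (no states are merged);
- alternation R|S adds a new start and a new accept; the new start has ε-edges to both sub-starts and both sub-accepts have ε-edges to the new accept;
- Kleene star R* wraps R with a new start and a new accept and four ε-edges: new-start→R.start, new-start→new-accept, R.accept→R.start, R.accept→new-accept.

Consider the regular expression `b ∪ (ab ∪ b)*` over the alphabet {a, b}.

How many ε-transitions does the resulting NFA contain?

13

By structural recursion:
Each of the 4 symbol leaves contributes 0 ε-transitions.
  ab : 1 ε-transition
  ab ∪ b : 5 ε-transitions
  (ab ∪ b)* : 9 ε-transitions
  b ∪ (ab ∪ b)* : 13 ε-transitions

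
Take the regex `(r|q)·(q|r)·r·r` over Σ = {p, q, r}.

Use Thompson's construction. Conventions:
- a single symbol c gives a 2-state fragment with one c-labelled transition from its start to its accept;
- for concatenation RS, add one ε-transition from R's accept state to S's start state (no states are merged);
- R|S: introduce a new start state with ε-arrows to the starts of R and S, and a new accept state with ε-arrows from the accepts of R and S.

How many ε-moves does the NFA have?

11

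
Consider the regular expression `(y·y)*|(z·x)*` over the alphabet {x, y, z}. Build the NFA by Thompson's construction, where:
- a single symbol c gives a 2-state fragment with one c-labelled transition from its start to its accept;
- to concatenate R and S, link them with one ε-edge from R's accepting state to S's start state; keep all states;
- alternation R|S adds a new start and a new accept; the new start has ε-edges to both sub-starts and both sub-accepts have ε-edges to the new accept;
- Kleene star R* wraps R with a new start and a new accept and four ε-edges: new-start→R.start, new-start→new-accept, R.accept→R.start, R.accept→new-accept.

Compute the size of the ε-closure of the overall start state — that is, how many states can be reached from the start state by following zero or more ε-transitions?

Work bottom-up. For each fragment F, track |ε-closure(F.start)| and whether F's accept lies in that closure (i.e. whether F accepts ε). A single-symbol fragment has closure size 1 and does not accept ε.
  y·y : same as the first factor's closure: C = 1
  (y·y)* : C = 1 (new start) + 1 (body) + 1 (new accept) = 3
  z·x : C equals the left operand's closure size = 1 (its accept is not ε-reachable, so the closure stops there)
  (z·x)* : new start has ε-edges to the inner start and to the new accept, so C = 2 + 1 = 3
  (y·y)*|(z·x)* : C = 1 (new start) + (3 + 3) + 1 (new accept, since some branch ε-reaches its own accept) = 8

8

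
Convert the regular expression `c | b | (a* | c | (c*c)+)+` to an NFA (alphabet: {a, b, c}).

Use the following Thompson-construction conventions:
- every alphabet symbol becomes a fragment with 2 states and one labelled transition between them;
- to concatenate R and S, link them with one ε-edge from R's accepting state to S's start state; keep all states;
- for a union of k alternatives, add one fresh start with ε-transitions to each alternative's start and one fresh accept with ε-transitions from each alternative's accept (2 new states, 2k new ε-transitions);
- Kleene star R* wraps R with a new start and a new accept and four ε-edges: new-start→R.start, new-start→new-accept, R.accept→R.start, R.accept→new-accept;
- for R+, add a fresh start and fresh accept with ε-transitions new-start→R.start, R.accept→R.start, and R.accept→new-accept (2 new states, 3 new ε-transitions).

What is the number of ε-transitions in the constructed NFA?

Building bottom-up:
Each of the 6 symbol leaves contributes 0 ε-transitions.
  a* → 4 ε-transitions
  c* → 4 ε-transitions
  c*c → 5 ε-transitions
  (c*c)+ → 8 ε-transitions
  a* | c | (c*c)+ → 18 ε-transitions
  (a* | c | (c*c)+)+ → 21 ε-transitions
  c | b | (a* | c | (c*c)+)+ → 27 ε-transitions

27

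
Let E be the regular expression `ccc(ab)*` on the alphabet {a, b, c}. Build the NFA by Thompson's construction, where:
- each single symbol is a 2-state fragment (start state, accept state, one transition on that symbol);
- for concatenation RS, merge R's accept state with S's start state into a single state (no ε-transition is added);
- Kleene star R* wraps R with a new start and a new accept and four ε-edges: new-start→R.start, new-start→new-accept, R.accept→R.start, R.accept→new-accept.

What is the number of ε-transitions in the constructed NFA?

Bottom-up over the parse tree:
Each of the 5 symbol leaves contributes 0 ε-transitions.
  ab : 0 ε-transitions
  (ab)* : 4 ε-transitions
  ccc(ab)* : 4 ε-transitions

4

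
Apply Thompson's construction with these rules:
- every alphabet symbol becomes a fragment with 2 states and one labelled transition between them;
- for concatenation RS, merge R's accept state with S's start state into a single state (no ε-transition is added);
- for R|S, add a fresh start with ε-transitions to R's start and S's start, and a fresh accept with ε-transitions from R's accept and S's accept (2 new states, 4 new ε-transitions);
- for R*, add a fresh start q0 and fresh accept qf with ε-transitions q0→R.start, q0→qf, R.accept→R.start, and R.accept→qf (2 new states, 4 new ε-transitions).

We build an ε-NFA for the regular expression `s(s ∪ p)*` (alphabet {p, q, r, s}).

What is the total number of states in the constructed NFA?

9

Per subexpression:
Each of the 3 symbol leaves contributes a 2-state fragment.
  s ∪ p : 6 states
  (s ∪ p)* : 8 states
  s(s ∪ p)* : 9 states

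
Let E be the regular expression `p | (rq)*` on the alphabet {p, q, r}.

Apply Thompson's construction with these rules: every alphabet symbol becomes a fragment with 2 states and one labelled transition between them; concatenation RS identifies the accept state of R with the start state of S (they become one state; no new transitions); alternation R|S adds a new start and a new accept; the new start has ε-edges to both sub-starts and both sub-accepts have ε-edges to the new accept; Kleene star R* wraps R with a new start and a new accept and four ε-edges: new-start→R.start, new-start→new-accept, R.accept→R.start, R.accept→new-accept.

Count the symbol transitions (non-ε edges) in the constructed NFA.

3

Per subexpression:
Each of the 3 symbol leaves contributes exactly 1 symbol transition.
  rq : 2 symbol transitions
  (rq)* : 2 symbol transitions
  p | (rq)* : 3 symbol transitions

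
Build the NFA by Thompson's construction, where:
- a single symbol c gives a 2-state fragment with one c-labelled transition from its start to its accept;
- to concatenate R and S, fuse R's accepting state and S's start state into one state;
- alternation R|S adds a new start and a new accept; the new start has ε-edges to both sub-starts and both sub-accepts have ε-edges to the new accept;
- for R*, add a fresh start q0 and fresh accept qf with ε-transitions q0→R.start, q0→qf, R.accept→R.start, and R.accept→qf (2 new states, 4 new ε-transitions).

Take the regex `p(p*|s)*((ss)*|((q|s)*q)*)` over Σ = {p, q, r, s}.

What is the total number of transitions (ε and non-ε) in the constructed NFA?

40

Per subexpression:
Each of the 8 symbol leaves contributes 1 transition (1 symbol, 0 ε).
  p* : 5 transitions (1 symbol, 4 ε)
  p*|s : 10 transitions (2 symbol, 8 ε)
  (p*|s)* : 14 transitions (2 symbol, 12 ε)
  ss : 2 transitions (2 symbol, 0 ε)
  (ss)* : 6 transitions (2 symbol, 4 ε)
  q|s : 6 transitions (2 symbol, 4 ε)
  (q|s)* : 10 transitions (2 symbol, 8 ε)
  (q|s)*q : 11 transitions (3 symbol, 8 ε)
  ((q|s)*q)* : 15 transitions (3 symbol, 12 ε)
  (ss)*|((q|s)*q)* : 25 transitions (5 symbol, 20 ε)
  p(p*|s)*((ss)*|((q|s)*q)*) : 40 transitions (8 symbol, 32 ε)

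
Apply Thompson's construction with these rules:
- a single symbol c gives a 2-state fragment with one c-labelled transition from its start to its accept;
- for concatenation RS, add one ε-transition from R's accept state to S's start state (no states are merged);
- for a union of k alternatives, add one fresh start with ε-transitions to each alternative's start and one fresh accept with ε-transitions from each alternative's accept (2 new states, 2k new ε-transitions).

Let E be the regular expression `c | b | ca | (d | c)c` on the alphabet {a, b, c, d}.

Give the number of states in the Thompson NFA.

18

Recursing over subexpressions:
Each of the 7 symbol leaves contributes a 2-state fragment.
  ca : 4 states
  d | c : 6 states
  (d | c)c : 8 states
  c | b | ca | (d | c)c : 18 states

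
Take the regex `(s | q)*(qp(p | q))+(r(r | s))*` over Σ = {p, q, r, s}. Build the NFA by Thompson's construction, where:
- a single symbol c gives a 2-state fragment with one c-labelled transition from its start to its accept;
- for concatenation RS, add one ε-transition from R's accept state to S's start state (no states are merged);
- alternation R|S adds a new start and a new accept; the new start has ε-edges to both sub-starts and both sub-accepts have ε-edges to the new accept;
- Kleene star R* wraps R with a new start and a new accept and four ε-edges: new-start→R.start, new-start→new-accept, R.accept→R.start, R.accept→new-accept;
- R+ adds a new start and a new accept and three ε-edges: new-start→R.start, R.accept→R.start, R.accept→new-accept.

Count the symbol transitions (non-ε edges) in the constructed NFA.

9

Recursing over subexpressions:
Each of the 9 symbol leaves contributes exactly 1 symbol transition.
  s | q : 2 symbol transitions
  (s | q)* : 2 symbol transitions
  p | q : 2 symbol transitions
  qp(p | q) : 4 symbol transitions
  (qp(p | q))+ : 4 symbol transitions
  r | s : 2 symbol transitions
  r(r | s) : 3 symbol transitions
  (r(r | s))* : 3 symbol transitions
  (s | q)*(qp(p | q))+(r(r | s))* : 9 symbol transitions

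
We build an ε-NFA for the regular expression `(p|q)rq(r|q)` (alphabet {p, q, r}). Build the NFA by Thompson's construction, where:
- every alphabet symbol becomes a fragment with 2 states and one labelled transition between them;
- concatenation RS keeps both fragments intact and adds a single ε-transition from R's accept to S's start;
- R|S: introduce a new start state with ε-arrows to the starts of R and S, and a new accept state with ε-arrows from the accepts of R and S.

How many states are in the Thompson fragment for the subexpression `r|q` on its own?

6

Fragment for `r|q`:
Each of the 2 symbol leaves contributes a 2-state fragment.
  r|q = 6 states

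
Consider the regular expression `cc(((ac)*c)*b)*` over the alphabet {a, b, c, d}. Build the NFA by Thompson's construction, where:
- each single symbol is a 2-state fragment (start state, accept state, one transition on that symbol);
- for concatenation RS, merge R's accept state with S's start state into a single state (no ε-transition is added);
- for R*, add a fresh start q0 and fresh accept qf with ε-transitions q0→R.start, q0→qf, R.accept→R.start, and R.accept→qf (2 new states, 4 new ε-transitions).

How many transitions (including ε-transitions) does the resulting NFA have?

Recursing over subexpressions:
Each of the 6 symbol leaves contributes 1 transition (1 symbol, 0 ε).
  ac = 2 transitions (2 symbol, 0 ε)
  (ac)* = 6 transitions (2 symbol, 4 ε)
  (ac)*c = 7 transitions (3 symbol, 4 ε)
  ((ac)*c)* = 11 transitions (3 symbol, 8 ε)
  ((ac)*c)*b = 12 transitions (4 symbol, 8 ε)
  (((ac)*c)*b)* = 16 transitions (4 symbol, 12 ε)
  cc(((ac)*c)*b)* = 18 transitions (6 symbol, 12 ε)

18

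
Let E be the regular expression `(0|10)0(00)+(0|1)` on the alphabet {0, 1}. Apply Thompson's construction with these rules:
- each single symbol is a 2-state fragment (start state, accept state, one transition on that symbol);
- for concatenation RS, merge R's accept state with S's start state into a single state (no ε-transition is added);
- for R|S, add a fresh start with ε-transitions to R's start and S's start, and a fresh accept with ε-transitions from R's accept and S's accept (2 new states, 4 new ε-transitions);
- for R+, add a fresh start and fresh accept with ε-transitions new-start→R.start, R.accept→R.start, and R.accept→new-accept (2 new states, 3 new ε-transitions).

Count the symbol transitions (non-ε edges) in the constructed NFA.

8

Recursing over subexpressions:
Each of the 8 symbol leaves contributes exactly 1 symbol transition.
  10 = 2 symbol transitions
  0|10 = 3 symbol transitions
  00 = 2 symbol transitions
  (00)+ = 2 symbol transitions
  0|1 = 2 symbol transitions
  (0|10)0(00)+(0|1) = 8 symbol transitions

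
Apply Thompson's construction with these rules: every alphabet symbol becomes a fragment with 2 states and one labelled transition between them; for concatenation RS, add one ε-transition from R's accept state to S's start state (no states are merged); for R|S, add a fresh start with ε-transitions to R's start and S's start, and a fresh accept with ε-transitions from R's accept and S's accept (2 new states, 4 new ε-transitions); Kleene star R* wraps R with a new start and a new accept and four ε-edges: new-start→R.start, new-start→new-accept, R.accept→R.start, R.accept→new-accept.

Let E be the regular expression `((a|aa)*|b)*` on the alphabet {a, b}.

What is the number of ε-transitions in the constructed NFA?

17

Building bottom-up:
Each of the 4 symbol leaves contributes 0 ε-transitions.
  aa : 1 ε-transition
  a|aa : 5 ε-transitions
  (a|aa)* : 9 ε-transitions
  (a|aa)*|b : 13 ε-transitions
  ((a|aa)*|b)* : 17 ε-transitions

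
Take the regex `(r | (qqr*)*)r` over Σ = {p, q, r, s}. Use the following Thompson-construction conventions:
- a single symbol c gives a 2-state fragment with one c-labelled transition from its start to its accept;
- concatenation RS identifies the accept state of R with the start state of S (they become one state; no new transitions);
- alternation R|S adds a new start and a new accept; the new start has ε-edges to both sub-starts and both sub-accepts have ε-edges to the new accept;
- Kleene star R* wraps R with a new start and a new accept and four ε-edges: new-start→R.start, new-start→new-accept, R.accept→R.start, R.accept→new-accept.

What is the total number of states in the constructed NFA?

13

By structural recursion:
Each of the 5 symbol leaves contributes a 2-state fragment.
  r* : 4 states
  qqr* : 6 states
  (qqr*)* : 8 states
  r | (qqr*)* : 12 states
  (r | (qqr*)*)r : 13 states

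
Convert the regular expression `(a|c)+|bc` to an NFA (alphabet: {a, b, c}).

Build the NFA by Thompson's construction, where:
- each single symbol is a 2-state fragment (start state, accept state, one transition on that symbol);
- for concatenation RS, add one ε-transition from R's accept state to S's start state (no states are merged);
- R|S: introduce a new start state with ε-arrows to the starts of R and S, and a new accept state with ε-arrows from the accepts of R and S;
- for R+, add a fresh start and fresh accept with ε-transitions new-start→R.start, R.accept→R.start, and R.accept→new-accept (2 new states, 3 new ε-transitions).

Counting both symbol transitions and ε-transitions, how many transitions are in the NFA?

Building bottom-up:
Each of the 4 symbol leaves contributes 1 transition (1 symbol, 0 ε).
  a|c → 6 transitions (2 symbol, 4 ε)
  (a|c)+ → 9 transitions (2 symbol, 7 ε)
  bc → 3 transitions (2 symbol, 1 ε)
  (a|c)+|bc → 16 transitions (4 symbol, 12 ε)

16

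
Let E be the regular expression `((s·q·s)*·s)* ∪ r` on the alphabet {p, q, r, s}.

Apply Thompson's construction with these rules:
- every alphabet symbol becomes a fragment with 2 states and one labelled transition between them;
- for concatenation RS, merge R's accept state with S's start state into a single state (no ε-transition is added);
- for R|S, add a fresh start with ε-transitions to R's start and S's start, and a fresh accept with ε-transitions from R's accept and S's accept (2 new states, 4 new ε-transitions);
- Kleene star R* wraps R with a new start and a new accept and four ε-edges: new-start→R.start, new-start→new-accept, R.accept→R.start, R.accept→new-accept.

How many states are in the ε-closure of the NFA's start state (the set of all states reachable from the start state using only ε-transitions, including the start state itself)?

8

Work bottom-up. For each fragment F, track |ε-closure(F.start)| and whether F's accept lies in that closure (i.e. whether F accepts ε). A single-symbol fragment has closure size 1 and does not accept ε.
  s·q·s : same as the first factor's closure: |ε-closure| = 1
  (s·q·s)* : new start has ε-edges to the inner start and to the new accept, so |ε-closure| = 2 + 1 = 3
  (s·q·s)*·s : the left operand accepts ε, so the closure extends into the next operand (the shared merged state is already counted); |ε-closure| = 3 + (1−1) = 3
  ((s·q·s)*·s)* : new start has ε-edges to the inner start and to the new accept, so |ε-closure| = 2 + 3 = 5
  ((s·q·s)*·s)* ∪ r : new start ε-reaches every alternative's start; at least one alternative accepts ε, so the union's new accept is reached too: |ε-closure| = 1 + 5 + 1 + 1 = 8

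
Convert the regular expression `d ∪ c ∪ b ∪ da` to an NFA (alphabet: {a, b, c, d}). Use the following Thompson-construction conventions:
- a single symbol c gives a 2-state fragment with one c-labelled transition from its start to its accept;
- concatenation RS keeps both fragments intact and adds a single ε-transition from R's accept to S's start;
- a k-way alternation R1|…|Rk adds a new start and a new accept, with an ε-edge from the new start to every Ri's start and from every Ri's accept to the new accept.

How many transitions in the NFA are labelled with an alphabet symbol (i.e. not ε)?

5

Building bottom-up:
Each of the 5 symbol leaves contributes exactly 1 symbol transition.
  da — 2 symbol transitions
  d ∪ c ∪ b ∪ da — 5 symbol transitions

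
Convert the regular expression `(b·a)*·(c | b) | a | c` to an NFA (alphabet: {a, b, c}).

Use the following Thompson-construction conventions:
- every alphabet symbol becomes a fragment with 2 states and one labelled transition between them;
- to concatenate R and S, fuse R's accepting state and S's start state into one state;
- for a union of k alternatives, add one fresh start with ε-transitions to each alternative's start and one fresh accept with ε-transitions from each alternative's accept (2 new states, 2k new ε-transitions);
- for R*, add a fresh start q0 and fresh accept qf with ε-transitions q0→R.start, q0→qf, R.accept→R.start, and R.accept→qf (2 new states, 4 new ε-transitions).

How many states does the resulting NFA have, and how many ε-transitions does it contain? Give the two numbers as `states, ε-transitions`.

16, 14

Per subexpression:
Each of the 6 symbol leaves contributes 2 states and 0 ε-transitions.
  b·a = 3 states, 0 ε-transitions
  (b·a)* = 5 states, 4 ε-transitions
  c | b = 6 states, 4 ε-transitions
  (b·a)*·(c | b) = 10 states, 8 ε-transitions
  (b·a)*·(c | b) | a | c = 16 states, 14 ε-transitions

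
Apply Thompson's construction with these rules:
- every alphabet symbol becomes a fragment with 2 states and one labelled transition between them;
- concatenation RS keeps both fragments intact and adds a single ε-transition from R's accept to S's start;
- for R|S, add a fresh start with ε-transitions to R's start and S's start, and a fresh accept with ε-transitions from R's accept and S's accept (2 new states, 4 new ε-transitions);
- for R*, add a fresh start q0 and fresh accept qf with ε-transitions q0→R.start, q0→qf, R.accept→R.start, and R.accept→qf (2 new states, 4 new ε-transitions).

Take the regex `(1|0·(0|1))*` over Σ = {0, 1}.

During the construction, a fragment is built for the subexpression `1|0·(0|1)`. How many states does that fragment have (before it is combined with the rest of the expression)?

Fragment for `1|0·(0|1)`:
Each of the 4 symbol leaves contributes a 2-state fragment.
  0|1 : 6 states
  0·(0|1) : 8 states
  1|0·(0|1) : 12 states

12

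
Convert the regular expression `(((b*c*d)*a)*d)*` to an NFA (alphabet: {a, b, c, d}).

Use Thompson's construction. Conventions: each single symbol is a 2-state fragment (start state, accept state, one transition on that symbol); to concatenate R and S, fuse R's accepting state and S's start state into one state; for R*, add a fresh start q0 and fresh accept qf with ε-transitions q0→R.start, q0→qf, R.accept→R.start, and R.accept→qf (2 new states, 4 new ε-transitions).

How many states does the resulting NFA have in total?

Bottom-up over the parse tree:
Each of the 5 symbol leaves contributes a 2-state fragment.
  b* → 4 states
  c* → 4 states
  b*c*d → 8 states
  (b*c*d)* → 10 states
  (b*c*d)*a → 11 states
  ((b*c*d)*a)* → 13 states
  ((b*c*d)*a)*d → 14 states
  (((b*c*d)*a)*d)* → 16 states

16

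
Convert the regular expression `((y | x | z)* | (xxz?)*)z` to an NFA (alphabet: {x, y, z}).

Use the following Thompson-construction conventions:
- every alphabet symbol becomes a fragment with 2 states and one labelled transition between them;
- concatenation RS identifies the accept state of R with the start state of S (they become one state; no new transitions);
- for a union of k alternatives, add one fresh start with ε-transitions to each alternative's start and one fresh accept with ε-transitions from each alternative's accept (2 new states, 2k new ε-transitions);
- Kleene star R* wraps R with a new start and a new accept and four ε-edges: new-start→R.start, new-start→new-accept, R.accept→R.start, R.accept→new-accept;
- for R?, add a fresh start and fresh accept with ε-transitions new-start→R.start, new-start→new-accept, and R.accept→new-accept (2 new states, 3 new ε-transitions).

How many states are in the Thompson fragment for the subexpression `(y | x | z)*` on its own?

Fragment for `(y | x | z)*`:
Each of the 3 symbol leaves contributes a 2-state fragment.
  y | x | z — 8 states
  (y | x | z)* — 10 states

10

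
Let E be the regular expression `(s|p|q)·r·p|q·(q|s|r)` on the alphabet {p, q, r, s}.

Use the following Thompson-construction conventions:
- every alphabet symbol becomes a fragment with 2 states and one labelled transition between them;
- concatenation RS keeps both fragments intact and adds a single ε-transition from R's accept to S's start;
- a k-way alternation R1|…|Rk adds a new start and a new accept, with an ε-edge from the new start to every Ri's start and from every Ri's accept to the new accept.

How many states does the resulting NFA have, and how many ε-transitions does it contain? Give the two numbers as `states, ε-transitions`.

24, 19

Bottom-up over the parse tree:
Each of the 9 symbol leaves contributes 2 states and 0 ε-transitions.
  s|p|q : 8 states, 6 ε-transitions
  (s|p|q)·r·p : 12 states, 8 ε-transitions
  q|s|r : 8 states, 6 ε-transitions
  q·(q|s|r) : 10 states, 7 ε-transitions
  (s|p|q)·r·p|q·(q|s|r) : 24 states, 19 ε-transitions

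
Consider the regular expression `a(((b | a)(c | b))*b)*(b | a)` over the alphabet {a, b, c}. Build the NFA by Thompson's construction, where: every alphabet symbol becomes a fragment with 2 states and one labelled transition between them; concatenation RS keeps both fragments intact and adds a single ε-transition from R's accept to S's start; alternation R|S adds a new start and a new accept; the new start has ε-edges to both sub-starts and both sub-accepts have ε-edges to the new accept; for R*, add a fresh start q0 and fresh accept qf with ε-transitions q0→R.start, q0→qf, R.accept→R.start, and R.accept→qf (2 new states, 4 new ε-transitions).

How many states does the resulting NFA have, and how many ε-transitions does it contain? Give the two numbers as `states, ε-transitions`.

26, 24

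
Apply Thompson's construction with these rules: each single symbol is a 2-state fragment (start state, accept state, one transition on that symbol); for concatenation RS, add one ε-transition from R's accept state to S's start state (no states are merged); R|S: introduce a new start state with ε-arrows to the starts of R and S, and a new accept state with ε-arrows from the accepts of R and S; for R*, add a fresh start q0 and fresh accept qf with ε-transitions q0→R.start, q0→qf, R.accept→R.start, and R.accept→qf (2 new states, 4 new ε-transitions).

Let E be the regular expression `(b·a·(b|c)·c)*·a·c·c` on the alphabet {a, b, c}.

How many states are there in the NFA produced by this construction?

20

Building bottom-up:
Each of the 8 symbol leaves contributes a 2-state fragment.
  b|c = 6 states
  b·a·(b|c)·c = 12 states
  (b·a·(b|c)·c)* = 14 states
  (b·a·(b|c)·c)*·a·c·c = 20 states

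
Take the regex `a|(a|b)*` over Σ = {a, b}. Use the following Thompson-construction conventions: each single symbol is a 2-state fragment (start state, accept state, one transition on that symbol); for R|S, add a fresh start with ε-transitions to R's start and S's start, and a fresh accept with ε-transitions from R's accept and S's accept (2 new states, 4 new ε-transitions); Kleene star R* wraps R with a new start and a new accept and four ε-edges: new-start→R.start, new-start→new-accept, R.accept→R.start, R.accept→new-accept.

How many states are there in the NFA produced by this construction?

Building bottom-up:
Each of the 3 symbol leaves contributes a 2-state fragment.
  a|b → 6 states
  (a|b)* → 8 states
  a|(a|b)* → 12 states

12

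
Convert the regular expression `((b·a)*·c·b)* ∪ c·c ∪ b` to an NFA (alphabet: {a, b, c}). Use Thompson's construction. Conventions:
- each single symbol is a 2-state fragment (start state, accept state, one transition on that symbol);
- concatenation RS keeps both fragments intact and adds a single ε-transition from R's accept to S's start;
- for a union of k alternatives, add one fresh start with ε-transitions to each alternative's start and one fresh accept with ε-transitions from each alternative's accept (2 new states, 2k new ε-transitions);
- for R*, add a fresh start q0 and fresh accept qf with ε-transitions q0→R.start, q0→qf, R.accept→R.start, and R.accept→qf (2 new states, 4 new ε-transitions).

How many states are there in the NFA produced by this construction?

20

By structural recursion:
Each of the 7 symbol leaves contributes a 2-state fragment.
  b·a = 4 states
  (b·a)* = 6 states
  (b·a)*·c·b = 10 states
  ((b·a)*·c·b)* = 12 states
  c·c = 4 states
  ((b·a)*·c·b)* ∪ c·c ∪ b = 20 states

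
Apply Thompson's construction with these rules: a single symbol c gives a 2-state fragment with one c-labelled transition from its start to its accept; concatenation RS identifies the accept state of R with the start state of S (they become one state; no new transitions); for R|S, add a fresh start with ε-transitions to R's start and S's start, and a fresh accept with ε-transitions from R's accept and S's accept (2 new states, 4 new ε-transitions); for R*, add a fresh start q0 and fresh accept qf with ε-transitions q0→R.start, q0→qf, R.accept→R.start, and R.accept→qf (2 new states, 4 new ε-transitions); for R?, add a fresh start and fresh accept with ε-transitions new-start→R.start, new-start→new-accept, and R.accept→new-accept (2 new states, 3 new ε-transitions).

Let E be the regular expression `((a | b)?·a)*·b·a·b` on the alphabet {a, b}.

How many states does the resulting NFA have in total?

14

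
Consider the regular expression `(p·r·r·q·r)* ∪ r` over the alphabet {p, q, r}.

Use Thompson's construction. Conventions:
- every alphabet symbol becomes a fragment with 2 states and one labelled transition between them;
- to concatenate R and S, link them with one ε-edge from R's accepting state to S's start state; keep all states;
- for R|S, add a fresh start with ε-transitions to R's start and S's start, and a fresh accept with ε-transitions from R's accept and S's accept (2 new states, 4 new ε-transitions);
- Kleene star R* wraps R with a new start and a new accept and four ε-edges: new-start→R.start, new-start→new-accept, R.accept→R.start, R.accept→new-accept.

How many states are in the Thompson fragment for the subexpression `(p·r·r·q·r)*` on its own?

Fragment for `(p·r·r·q·r)*`:
Each of the 5 symbol leaves contributes a 2-state fragment.
  p·r·r·q·r : 10 states
  (p·r·r·q·r)* : 12 states

12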